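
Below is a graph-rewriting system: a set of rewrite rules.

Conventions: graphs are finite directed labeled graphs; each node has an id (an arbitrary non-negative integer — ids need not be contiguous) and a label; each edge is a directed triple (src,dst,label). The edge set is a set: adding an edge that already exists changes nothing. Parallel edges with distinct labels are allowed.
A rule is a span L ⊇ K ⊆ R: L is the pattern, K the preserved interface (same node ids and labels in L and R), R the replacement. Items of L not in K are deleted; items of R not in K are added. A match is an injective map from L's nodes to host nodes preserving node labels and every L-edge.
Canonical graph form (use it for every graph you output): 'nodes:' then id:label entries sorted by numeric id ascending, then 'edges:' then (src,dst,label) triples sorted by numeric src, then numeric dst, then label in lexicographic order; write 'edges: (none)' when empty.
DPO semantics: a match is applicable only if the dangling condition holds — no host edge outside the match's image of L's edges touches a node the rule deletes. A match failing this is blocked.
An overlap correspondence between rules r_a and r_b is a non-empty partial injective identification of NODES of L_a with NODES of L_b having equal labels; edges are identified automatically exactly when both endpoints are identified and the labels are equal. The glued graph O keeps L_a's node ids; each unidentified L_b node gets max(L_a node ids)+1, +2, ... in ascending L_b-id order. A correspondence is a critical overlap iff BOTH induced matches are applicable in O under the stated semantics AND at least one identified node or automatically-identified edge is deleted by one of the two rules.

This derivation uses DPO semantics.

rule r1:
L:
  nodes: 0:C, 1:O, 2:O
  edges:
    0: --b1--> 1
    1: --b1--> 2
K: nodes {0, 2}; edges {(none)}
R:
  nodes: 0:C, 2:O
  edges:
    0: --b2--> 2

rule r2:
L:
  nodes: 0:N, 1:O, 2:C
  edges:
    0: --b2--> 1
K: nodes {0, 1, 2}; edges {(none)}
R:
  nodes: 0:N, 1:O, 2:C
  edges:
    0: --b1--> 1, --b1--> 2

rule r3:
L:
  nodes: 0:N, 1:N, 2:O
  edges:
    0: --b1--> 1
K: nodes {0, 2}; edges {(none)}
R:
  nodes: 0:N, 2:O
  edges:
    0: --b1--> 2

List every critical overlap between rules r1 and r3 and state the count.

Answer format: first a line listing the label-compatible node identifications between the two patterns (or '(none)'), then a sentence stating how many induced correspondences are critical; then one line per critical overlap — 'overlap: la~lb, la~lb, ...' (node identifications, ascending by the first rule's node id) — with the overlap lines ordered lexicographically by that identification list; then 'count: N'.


label-compatible node identifications between L(r1) and L(r3): 1~2, 2~2
1 of the induced correspondences is a critical overlap of r1 and r3.
overlap: 1~2
count: 1


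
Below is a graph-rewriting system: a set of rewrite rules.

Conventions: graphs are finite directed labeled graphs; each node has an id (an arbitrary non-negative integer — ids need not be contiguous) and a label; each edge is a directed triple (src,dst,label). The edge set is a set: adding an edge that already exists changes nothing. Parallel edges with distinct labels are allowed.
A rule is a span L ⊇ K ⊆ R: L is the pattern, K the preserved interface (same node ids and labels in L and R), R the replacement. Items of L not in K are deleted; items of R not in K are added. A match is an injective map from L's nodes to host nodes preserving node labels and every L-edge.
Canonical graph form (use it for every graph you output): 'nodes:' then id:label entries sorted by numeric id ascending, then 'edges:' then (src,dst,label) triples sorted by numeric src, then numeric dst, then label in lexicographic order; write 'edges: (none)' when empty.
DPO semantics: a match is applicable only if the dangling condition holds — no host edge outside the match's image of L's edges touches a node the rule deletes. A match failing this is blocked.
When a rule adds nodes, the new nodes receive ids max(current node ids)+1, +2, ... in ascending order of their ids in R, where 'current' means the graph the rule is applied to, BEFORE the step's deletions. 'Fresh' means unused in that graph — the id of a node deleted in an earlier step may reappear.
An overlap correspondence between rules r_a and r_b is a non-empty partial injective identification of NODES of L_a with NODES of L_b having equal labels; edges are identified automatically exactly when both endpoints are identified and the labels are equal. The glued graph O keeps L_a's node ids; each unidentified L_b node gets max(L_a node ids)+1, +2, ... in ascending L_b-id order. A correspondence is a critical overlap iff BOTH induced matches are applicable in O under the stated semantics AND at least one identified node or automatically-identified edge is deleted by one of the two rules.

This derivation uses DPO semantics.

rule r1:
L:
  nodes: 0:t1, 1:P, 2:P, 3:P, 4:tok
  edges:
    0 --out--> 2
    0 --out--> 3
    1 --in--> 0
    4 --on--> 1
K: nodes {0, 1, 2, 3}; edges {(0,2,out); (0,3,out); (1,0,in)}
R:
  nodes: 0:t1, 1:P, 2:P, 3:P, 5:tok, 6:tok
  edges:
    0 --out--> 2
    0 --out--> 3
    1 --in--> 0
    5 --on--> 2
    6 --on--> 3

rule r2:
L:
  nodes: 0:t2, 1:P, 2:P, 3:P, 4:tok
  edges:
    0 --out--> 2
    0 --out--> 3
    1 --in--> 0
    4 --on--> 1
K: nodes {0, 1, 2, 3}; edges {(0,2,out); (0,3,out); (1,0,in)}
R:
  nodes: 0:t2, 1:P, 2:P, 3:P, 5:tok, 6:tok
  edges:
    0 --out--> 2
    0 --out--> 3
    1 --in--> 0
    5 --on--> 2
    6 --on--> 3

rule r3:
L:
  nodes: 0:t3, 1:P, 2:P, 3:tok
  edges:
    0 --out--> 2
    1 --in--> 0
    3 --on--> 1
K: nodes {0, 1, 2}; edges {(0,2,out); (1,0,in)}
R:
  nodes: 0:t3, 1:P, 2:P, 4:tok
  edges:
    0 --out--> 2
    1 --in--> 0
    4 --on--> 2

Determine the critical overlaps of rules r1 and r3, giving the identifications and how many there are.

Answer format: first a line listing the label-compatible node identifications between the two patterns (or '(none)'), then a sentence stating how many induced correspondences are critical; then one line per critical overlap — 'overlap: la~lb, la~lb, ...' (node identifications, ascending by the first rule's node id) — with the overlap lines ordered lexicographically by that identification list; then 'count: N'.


label-compatible node identifications between L(r1) and L(r3): 1~1, 1~2, 2~1, 2~2, 3~1, 3~2, 4~3
3 of the induced correspondences are critical overlaps of r1 and r3.
overlap: 1~1, 2~2, 4~3
overlap: 1~1, 3~2, 4~3
overlap: 1~1, 4~3
count: 3


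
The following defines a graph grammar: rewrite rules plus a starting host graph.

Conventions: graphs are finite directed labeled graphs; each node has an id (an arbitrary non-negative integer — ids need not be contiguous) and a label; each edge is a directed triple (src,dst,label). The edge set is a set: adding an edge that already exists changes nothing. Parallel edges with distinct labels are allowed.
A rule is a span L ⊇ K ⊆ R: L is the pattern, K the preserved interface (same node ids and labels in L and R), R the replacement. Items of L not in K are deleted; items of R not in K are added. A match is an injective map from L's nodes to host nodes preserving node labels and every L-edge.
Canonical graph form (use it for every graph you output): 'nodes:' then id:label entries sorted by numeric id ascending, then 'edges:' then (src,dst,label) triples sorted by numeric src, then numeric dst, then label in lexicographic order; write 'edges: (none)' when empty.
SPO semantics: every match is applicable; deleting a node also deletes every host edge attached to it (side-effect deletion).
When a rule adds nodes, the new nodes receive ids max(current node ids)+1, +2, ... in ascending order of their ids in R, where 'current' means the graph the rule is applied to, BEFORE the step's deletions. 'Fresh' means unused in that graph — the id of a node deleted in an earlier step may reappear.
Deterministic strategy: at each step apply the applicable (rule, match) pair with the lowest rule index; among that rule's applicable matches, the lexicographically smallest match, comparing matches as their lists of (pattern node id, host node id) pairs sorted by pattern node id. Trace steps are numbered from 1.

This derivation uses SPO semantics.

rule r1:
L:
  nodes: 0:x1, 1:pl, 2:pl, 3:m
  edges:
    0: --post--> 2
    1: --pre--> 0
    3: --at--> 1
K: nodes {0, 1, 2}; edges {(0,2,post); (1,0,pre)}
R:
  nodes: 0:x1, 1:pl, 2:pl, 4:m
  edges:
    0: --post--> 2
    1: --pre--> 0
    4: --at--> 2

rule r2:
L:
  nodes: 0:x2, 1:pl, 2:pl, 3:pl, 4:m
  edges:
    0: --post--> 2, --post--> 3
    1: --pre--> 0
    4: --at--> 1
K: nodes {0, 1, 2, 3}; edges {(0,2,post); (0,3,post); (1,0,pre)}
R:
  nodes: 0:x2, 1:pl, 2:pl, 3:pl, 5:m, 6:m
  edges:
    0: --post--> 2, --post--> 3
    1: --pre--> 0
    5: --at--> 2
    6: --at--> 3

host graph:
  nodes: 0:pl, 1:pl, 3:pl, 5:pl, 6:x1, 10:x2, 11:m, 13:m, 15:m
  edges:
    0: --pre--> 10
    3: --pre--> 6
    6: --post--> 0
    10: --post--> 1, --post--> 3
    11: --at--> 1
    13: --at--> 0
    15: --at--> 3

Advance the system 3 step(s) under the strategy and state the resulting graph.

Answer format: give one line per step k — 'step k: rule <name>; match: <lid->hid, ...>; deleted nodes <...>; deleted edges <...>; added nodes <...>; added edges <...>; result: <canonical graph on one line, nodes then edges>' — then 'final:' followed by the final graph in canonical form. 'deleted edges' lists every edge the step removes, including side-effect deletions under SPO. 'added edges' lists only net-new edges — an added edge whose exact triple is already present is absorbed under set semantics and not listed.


step 1: rule r1; match: 0->6, 1->3, 2->0, 3->15; deleted nodes 15; deleted edges (15,3,at); added nodes 16; added edges (16,0,at); result: nodes: 0:pl, 1:pl, 3:pl, 5:pl, 6:x1, 10:x2, 11:m, 13:m, 16:m edges: (0,10,pre); (3,6,pre); (6,0,post); (10,1,post); (10,3,post); (11,1,at); (13,0,at); (16,0,at)
step 2: rule r2; match: 0->10, 1->0, 2->1, 3->3, 4->13; deleted nodes 13; deleted edges (13,0,at); added nodes 17, 18; added edges (17,1,at); (18,3,at); result: nodes: 0:pl, 1:pl, 3:pl, 5:pl, 6:x1, 10:x2, 11:m, 16:m, 17:m, 18:m edges: (0,10,pre); (3,6,pre); (6,0,post); (10,1,post); (10,3,post); (11,1,at); (16,0,at); (17,1,at); (18,3,at)
step 3: rule r1; match: 0->6, 1->3, 2->0, 3->18; deleted nodes 18; deleted edges (18,3,at); added nodes 19; added edges (19,0,at); result: nodes: 0:pl, 1:pl, 3:pl, 5:pl, 6:x1, 10:x2, 11:m, 16:m, 17:m, 19:m edges: (0,10,pre); (3,6,pre); (6,0,post); (10,1,post); (10,3,post); (11,1,at); (16,0,at); (17,1,at); (19,0,at)
final:
nodes: 0:pl, 1:pl, 3:pl, 5:pl, 6:x1, 10:x2, 11:m, 16:m, 17:m, 19:m
edges: (0,10,pre); (3,6,pre); (6,0,post); (10,1,post); (10,3,post); (11,1,at); (16,0,at); (17,1,at); (19,0,at)


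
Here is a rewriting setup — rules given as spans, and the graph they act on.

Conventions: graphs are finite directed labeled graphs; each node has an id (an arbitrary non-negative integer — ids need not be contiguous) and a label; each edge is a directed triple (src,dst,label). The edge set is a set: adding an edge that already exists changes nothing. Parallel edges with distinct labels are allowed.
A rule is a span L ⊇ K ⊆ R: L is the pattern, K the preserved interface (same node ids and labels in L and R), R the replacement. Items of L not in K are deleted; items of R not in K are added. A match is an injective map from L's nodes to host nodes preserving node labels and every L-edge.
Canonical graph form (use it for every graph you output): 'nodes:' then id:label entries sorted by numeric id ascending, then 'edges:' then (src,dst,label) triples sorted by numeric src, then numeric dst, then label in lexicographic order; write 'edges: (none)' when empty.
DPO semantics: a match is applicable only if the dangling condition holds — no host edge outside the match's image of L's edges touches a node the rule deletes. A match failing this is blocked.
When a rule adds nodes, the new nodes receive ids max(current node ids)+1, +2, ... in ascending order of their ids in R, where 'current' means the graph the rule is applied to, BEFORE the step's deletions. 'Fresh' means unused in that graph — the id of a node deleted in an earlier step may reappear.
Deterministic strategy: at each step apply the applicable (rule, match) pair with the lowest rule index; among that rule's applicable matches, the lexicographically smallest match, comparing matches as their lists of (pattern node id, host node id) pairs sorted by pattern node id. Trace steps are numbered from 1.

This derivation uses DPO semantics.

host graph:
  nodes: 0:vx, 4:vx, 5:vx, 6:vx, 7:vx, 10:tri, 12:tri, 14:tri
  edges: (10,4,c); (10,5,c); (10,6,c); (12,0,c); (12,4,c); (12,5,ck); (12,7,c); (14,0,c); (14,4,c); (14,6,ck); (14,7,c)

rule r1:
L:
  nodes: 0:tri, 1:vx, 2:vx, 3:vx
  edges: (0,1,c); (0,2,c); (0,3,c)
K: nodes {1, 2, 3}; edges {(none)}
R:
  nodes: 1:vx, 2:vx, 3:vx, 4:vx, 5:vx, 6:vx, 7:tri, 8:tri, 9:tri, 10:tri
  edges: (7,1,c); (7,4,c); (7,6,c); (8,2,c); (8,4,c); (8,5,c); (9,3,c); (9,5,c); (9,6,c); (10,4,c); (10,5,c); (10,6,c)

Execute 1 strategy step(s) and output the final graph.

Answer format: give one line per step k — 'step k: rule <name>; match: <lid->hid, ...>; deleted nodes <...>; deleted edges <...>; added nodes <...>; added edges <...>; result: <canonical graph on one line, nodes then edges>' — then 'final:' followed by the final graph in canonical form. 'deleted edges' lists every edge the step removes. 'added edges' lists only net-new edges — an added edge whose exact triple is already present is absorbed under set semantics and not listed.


step 1: rule r1; match: 0->10, 1->4, 2->5, 3->6; deleted nodes 10; deleted edges (10,4,c); (10,5,c); (10,6,c); added nodes 15, 16, 17, 18, 19, 20, 21; added edges (18,4,c); (18,15,c); (18,17,c); (19,5,c); (19,15,c); (19,16,c); (20,6,c); (20,16,c); (20,17,c); (21,15,c); (21,16,c); (21,17,c); result: nodes: 0:vx, 4:vx, 5:vx, 6:vx, 7:vx, 12:tri, 14:tri, 15:vx, 16:vx, 17:vx, 18:tri, 19:tri, 20:tri, 21:tri edges: (12,0,c); (12,4,c); (12,5,ck); (12,7,c); (14,0,c); (14,4,c); (14,6,ck); (14,7,c); (18,4,c); (18,15,c); (18,17,c); (19,5,c); (19,15,c); (19,16,c); (20,6,c); (20,16,c); (20,17,c); (21,15,c); (21,16,c); (21,17,c)
final:
nodes: 0:vx, 4:vx, 5:vx, 6:vx, 7:vx, 12:tri, 14:tri, 15:vx, 16:vx, 17:vx, 18:tri, 19:tri, 20:tri, 21:tri
edges: (12,0,c); (12,4,c); (12,5,ck); (12,7,c); (14,0,c); (14,4,c); (14,6,ck); (14,7,c); (18,4,c); (18,15,c); (18,17,c); (19,5,c); (19,15,c); (19,16,c); (20,6,c); (20,16,c); (20,17,c); (21,15,c); (21,16,c); (21,17,c)


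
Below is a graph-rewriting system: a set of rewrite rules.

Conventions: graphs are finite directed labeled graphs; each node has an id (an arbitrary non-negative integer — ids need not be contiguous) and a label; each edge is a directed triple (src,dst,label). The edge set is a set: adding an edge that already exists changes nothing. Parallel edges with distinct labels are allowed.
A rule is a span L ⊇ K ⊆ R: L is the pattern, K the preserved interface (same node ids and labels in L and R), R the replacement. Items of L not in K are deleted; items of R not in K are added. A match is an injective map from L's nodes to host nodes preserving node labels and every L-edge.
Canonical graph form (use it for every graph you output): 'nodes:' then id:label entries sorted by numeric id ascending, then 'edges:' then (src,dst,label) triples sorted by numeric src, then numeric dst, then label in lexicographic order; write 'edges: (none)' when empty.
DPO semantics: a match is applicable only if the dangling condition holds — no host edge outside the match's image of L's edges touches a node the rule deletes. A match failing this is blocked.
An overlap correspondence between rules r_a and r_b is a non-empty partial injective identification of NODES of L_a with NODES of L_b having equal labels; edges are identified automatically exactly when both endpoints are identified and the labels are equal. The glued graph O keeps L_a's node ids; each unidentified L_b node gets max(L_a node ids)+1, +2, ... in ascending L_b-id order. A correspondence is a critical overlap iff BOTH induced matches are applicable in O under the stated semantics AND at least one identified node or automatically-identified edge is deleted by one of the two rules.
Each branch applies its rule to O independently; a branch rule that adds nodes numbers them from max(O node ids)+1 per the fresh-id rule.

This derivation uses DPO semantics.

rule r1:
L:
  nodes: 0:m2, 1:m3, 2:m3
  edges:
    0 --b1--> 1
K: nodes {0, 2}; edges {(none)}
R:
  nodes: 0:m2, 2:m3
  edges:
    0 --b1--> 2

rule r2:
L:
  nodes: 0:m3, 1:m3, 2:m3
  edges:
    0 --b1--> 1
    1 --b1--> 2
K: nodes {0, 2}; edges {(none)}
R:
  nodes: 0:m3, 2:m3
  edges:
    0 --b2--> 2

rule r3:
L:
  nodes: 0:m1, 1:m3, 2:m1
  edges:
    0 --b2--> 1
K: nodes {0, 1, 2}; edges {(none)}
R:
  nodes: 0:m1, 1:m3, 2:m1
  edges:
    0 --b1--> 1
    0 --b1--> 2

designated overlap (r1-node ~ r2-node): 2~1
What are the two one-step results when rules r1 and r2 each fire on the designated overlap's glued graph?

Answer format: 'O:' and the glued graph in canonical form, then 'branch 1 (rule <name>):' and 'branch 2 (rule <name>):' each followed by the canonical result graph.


O:
nodes: 0:m2, 1:m3, 2:m3, 3:m3, 4:m3
edges: (0,1,b1); (2,4,b1); (3,2,b1)
branch 1 (rule r1):
nodes: 0:m2, 2:m3, 3:m3, 4:m3
edges: (0,2,b1); (2,4,b1); (3,2,b1)
branch 2 (rule r2):
nodes: 0:m2, 1:m3, 3:m3, 4:m3
edges: (0,1,b1); (3,4,b2)


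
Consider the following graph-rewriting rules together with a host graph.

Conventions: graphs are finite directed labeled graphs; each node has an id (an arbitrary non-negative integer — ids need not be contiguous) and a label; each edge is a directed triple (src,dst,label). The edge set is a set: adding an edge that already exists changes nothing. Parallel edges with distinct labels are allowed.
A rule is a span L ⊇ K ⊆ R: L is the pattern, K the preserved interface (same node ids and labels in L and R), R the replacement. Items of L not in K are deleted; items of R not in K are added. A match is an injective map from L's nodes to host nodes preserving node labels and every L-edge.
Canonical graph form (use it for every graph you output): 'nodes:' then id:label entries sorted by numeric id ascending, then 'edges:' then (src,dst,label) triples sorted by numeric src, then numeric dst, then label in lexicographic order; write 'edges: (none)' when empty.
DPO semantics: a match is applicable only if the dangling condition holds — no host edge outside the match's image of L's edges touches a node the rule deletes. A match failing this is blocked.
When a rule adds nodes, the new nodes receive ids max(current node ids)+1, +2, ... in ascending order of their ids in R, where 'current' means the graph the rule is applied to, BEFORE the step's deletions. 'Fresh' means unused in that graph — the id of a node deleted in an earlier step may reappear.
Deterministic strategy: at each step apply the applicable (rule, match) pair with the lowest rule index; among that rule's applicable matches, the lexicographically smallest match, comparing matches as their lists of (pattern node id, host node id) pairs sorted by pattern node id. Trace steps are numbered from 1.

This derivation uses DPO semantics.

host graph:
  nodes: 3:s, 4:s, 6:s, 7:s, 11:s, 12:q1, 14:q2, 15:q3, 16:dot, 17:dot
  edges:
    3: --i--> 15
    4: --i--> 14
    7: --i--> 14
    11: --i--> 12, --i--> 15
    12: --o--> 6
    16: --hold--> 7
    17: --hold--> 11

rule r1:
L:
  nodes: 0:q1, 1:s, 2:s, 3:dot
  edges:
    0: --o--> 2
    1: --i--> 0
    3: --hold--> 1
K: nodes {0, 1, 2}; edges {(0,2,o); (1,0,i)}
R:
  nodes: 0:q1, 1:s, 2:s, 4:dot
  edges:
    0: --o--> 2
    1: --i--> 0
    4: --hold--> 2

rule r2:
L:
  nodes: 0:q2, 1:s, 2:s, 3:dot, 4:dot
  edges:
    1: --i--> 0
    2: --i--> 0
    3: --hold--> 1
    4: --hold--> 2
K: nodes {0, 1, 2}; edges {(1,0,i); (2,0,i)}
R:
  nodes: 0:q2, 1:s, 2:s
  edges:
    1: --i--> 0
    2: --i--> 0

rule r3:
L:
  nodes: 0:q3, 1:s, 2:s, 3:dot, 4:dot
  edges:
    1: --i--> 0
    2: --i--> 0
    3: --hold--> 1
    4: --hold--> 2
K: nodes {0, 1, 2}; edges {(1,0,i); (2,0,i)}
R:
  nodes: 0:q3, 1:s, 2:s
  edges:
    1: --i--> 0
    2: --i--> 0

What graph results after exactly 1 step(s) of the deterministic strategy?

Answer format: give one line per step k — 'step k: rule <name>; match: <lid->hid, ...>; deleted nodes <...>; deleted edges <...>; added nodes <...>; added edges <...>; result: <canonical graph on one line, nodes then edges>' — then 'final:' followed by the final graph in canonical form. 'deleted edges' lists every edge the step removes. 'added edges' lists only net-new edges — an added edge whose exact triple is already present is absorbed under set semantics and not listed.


step 1: rule r1; match: 0->12, 1->11, 2->6, 3->17; deleted nodes 17; deleted edges (17,11,hold); added nodes 18; added edges (18,6,hold); result: nodes: 3:s, 4:s, 6:s, 7:s, 11:s, 12:q1, 14:q2, 15:q3, 16:dot, 18:dot edges: (3,15,i); (4,14,i); (7,14,i); (11,12,i); (11,15,i); (12,6,o); (16,7,hold); (18,6,hold)
final:
nodes: 3:s, 4:s, 6:s, 7:s, 11:s, 12:q1, 14:q2, 15:q3, 16:dot, 18:dot
edges: (3,15,i); (4,14,i); (7,14,i); (11,12,i); (11,15,i); (12,6,o); (16,7,hold); (18,6,hold)


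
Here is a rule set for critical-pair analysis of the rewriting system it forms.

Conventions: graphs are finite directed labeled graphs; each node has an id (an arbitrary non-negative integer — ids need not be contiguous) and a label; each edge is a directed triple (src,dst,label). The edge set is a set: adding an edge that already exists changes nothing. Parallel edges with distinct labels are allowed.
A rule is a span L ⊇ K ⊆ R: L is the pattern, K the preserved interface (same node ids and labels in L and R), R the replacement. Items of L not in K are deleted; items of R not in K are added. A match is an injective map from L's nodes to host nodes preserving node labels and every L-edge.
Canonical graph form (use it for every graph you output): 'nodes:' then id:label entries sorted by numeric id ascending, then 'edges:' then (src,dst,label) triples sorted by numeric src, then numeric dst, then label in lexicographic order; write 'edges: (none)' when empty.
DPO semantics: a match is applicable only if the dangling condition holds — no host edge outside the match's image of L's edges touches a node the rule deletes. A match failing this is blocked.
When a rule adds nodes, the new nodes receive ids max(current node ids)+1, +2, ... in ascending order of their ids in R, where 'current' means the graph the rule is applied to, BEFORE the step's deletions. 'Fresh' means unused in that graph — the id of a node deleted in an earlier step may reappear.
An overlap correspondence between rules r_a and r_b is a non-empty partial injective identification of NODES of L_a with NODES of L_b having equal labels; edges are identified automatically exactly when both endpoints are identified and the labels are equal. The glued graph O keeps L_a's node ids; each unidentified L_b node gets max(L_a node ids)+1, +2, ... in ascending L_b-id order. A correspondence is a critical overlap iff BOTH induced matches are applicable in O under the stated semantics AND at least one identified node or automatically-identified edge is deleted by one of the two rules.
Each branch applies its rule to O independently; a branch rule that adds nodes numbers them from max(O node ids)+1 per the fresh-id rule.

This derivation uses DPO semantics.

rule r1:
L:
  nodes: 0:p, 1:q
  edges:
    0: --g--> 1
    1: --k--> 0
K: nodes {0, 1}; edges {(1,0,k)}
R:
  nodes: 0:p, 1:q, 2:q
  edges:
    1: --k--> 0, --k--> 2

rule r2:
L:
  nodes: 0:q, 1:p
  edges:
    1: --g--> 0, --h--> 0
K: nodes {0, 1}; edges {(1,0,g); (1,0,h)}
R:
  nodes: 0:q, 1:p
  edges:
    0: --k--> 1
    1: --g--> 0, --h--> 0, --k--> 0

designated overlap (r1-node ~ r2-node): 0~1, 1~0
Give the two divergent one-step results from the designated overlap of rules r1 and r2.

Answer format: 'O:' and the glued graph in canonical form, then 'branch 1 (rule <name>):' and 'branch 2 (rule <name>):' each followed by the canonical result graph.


O:
nodes: 0:p, 1:q
edges: (0,1,g); (0,1,h); (1,0,k)
branch 1 (rule r1):
nodes: 0:p, 1:q, 2:q
edges: (0,1,h); (1,0,k); (1,2,k)
branch 2 (rule r2):
nodes: 0:p, 1:q
edges: (0,1,g); (0,1,h); (0,1,k); (1,0,k)


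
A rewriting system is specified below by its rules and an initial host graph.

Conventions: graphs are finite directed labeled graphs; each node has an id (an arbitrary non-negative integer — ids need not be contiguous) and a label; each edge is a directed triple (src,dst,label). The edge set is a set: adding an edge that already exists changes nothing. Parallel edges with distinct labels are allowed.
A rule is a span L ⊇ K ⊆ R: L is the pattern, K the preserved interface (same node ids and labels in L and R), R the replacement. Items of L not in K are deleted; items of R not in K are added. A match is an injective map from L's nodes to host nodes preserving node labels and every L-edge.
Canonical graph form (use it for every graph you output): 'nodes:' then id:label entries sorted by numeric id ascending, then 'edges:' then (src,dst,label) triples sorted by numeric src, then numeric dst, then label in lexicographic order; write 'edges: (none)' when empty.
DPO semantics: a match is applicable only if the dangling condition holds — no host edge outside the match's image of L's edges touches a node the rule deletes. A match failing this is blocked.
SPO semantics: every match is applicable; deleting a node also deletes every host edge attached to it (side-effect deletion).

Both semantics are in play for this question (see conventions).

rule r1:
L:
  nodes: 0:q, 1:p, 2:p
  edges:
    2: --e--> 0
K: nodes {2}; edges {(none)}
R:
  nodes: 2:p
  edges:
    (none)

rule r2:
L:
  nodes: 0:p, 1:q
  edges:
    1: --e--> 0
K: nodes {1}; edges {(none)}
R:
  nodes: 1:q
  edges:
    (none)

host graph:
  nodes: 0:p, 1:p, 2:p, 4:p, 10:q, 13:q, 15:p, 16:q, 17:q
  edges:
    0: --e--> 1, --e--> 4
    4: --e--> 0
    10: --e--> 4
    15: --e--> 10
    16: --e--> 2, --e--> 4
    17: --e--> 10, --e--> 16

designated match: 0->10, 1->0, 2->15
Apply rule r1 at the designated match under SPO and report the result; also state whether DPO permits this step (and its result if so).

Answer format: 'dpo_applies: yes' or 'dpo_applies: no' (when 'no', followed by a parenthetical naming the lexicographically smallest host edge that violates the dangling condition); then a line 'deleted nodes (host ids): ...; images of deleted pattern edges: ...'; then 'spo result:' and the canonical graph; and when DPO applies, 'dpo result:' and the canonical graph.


dpo_applies: no
(the rule deletes node 0, which keeps host edge (0,1,e) outside the match image — the dangling condition fails, DPO blocks; SPO proceeds and side-deletes such edges)
deleted nodes (host ids): 0, 10; images of deleted pattern edges: (15,10,e)
spo result:
nodes: 1:p, 2:p, 4:p, 13:q, 15:p, 16:q, 17:q
edges: (16,2,e); (16,4,e); (17,16,e)


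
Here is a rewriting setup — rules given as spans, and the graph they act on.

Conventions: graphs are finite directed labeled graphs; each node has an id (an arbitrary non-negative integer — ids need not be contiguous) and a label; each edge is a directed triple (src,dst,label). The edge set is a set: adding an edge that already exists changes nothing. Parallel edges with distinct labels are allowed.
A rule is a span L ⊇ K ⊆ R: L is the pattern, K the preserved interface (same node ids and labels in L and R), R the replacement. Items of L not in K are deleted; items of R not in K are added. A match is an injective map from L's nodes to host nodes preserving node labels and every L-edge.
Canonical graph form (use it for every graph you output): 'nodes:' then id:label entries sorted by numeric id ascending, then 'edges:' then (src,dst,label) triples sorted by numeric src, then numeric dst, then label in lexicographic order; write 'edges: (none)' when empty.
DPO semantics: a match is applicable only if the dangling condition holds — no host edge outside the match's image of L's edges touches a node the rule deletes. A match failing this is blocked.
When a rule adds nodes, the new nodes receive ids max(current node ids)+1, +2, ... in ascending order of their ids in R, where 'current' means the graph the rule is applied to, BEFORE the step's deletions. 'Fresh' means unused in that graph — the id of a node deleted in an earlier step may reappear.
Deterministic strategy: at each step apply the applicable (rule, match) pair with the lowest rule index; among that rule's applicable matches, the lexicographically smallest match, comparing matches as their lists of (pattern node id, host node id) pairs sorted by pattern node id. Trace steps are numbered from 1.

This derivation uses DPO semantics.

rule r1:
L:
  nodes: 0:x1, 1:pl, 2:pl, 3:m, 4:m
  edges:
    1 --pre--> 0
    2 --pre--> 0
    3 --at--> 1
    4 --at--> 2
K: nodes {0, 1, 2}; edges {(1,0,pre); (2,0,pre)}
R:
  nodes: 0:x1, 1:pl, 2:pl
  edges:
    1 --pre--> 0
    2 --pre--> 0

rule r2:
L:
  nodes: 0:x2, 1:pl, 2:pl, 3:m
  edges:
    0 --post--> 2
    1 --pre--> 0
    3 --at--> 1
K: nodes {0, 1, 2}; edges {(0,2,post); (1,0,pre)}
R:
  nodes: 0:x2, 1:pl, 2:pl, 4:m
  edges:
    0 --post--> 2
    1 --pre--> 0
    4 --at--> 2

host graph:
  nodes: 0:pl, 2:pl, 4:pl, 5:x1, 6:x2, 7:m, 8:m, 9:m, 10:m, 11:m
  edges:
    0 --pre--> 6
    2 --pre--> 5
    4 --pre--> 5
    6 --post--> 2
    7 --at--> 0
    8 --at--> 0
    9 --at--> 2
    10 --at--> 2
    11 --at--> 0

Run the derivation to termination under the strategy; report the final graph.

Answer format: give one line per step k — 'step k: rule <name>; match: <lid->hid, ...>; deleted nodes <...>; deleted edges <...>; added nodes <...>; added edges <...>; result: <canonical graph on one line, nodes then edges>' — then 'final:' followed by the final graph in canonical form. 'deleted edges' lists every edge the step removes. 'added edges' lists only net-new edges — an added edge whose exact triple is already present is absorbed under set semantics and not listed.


step 1: rule r2; match: 0->6, 1->0, 2->2, 3->7; deleted nodes 7; deleted edges (7,0,at); added nodes 12; added edges (12,2,at); result: nodes: 0:pl, 2:pl, 4:pl, 5:x1, 6:x2, 8:m, 9:m, 10:m, 11:m, 12:m edges: (0,6,pre); (2,5,pre); (4,5,pre); (6,2,post); (8,0,at); (9,2,at); (10,2,at); (11,0,at); (12,2,at)
step 2: rule r2; match: 0->6, 1->0, 2->2, 3->8; deleted nodes 8; deleted edges (8,0,at); added nodes 13; added edges (13,2,at); result: nodes: 0:pl, 2:pl, 4:pl, 5:x1, 6:x2, 9:m, 10:m, 11:m, 12:m, 13:m edges: (0,6,pre); (2,5,pre); (4,5,pre); (6,2,post); (9,2,at); (10,2,at); (11,0,at); (12,2,at); (13,2,at)
step 3: rule r2; match: 0->6, 1->0, 2->2, 3->11; deleted nodes 11; deleted edges (11,0,at); added nodes 14; added edges (14,2,at); result: nodes: 0:pl, 2:pl, 4:pl, 5:x1, 6:x2, 9:m, 10:m, 12:m, 13:m, 14:m edges: (0,6,pre); (2,5,pre); (4,5,pre); (6,2,post); (9,2,at); (10,2,at); (12,2,at); (13,2,at); (14,2,at)
final:
nodes: 0:pl, 2:pl, 4:pl, 5:x1, 6:x2, 9:m, 10:m, 12:m, 13:m, 14:m
edges: (0,6,pre); (2,5,pre); (4,5,pre); (6,2,post); (9,2,at); (10,2,at); (12,2,at); (13,2,at); (14,2,at)


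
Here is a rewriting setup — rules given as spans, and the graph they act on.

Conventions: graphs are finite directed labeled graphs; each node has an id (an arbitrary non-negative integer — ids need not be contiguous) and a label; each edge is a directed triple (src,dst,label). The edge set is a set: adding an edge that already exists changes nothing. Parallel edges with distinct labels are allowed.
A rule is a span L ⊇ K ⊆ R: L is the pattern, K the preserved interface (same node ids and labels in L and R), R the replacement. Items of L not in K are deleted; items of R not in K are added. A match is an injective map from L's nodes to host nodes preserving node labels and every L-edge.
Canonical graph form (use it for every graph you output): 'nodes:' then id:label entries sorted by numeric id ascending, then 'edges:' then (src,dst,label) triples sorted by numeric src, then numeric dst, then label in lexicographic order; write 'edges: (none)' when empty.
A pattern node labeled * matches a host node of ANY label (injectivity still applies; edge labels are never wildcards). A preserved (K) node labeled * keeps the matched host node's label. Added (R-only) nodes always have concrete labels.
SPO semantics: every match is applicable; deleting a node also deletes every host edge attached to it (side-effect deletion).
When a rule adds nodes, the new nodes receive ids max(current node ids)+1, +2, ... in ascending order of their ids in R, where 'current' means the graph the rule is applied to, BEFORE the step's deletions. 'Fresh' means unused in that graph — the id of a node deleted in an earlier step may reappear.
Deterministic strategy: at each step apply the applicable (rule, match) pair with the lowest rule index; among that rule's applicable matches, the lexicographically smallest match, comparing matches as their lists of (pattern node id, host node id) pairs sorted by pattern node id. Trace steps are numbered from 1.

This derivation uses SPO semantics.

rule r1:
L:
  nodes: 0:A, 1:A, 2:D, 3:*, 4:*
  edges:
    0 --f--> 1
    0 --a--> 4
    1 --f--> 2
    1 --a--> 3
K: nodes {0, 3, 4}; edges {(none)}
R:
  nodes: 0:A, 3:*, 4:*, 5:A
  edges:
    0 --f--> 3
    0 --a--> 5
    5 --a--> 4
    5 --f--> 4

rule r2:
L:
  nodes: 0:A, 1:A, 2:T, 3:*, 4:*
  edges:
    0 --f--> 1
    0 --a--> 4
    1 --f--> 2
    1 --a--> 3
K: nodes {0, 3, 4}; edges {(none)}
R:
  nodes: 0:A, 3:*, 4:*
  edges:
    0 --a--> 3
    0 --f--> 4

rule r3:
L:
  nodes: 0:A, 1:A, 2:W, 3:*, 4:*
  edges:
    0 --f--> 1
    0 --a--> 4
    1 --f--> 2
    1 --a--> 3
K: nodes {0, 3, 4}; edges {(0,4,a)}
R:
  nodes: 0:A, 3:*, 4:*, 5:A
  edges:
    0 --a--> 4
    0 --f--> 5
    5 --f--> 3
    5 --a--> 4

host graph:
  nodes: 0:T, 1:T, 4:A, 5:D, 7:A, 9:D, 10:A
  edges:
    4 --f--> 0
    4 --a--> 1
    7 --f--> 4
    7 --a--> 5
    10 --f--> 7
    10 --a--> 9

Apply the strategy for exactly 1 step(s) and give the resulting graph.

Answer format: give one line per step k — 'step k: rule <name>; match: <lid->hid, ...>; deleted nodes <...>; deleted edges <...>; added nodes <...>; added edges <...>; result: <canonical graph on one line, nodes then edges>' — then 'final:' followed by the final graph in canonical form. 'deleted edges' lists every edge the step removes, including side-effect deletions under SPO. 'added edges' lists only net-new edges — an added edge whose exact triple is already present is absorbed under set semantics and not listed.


step 1: rule r2; match: 0->7, 1->4, 2->0, 3->1, 4->5; deleted nodes 0, 4; deleted edges (4,0,f); (4,1,a); (7,4,f); (7,5,a); added nodes (none); added edges (7,1,a); (7,5,f); result: nodes: 1:T, 5:D, 7:A, 9:D, 10:A edges: (7,1,a); (7,5,f); (10,7,f); (10,9,a)
final:
nodes: 1:T, 5:D, 7:A, 9:D, 10:A
edges: (7,1,a); (7,5,f); (10,7,f); (10,9,a)


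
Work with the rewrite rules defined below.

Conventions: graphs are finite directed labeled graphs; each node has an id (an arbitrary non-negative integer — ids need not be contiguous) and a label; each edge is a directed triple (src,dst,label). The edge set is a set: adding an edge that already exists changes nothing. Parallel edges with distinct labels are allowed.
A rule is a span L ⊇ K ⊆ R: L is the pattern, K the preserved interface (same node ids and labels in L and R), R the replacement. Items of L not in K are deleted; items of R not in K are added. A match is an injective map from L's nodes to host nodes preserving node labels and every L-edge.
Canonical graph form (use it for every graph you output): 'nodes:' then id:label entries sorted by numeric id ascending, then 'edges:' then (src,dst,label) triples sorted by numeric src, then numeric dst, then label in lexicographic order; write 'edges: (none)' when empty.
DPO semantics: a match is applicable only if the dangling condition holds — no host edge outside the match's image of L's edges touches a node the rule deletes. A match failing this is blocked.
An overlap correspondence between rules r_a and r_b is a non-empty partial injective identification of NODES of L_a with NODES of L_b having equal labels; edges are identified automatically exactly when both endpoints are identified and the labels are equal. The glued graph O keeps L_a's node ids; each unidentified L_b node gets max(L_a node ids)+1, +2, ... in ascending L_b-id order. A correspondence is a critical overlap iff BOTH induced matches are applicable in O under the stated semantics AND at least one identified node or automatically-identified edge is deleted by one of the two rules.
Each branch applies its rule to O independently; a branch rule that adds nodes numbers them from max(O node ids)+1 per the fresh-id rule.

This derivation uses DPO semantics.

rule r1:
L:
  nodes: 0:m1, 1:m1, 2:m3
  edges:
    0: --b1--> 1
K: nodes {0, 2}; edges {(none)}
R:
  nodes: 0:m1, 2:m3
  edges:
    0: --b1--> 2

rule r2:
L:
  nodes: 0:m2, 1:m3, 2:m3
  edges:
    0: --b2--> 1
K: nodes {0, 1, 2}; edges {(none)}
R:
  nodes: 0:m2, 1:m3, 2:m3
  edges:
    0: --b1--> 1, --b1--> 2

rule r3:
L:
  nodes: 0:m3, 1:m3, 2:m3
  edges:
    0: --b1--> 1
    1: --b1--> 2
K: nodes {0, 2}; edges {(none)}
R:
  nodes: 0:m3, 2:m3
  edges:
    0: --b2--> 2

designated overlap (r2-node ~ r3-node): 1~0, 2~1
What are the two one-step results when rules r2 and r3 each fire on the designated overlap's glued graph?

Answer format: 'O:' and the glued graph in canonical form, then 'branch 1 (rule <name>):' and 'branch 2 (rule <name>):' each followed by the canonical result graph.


O:
nodes: 0:m2, 1:m3, 2:m3, 3:m3
edges: (0,1,b2); (1,2,b1); (2,3,b1)
branch 1 (rule r2):
nodes: 0:m2, 1:m3, 2:m3, 3:m3
edges: (0,1,b1); (0,2,b1); (1,2,b1); (2,3,b1)
branch 2 (rule r3):
nodes: 0:m2, 1:m3, 3:m3
edges: (0,1,b2); (1,3,b2)


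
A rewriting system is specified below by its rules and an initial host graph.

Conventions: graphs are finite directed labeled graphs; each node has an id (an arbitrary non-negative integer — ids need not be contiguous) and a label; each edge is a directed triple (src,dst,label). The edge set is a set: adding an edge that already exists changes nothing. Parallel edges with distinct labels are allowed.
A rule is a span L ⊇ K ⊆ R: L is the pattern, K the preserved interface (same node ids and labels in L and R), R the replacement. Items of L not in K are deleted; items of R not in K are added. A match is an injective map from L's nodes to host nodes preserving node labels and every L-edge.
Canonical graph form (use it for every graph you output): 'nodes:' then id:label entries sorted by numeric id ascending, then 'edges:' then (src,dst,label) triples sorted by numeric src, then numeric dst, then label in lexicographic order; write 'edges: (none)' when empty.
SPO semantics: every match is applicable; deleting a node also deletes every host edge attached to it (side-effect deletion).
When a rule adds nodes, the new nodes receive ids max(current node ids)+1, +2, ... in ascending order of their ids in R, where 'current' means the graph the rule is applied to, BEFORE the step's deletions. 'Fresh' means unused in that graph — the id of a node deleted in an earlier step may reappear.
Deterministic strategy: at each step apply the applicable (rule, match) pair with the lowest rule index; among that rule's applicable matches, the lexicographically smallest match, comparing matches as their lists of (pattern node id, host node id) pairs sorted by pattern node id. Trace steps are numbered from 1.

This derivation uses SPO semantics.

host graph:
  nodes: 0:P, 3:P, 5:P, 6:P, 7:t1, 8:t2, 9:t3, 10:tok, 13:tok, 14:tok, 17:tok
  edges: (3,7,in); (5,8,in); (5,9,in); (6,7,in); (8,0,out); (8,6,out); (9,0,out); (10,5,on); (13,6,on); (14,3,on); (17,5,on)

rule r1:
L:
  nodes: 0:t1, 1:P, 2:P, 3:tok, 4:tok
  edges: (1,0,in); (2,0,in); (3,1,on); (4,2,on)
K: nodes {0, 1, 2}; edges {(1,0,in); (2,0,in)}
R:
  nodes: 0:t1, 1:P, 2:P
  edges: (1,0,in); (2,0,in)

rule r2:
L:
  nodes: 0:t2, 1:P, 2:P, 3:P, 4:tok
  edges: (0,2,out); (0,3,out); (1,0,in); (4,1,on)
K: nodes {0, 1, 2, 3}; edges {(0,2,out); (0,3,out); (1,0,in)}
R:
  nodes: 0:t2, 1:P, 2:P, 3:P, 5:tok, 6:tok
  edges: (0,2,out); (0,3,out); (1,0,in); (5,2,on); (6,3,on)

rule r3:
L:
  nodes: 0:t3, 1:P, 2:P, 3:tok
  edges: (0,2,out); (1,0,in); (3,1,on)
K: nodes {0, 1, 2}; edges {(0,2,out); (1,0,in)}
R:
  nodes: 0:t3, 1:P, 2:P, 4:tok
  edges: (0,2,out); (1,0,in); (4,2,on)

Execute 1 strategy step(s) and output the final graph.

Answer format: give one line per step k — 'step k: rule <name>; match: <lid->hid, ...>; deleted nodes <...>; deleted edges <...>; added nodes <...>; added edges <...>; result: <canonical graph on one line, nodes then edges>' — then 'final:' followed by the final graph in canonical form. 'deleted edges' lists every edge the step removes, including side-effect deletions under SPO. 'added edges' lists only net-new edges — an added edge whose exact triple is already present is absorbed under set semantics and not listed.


step 1: rule r1; match: 0->7, 1->3, 2->6, 3->14, 4->13; deleted nodes 13, 14; deleted edges (13,6,on); (14,3,on); added nodes (none); added edges (none); result: nodes: 0:P, 3:P, 5:P, 6:P, 7:t1, 8:t2, 9:t3, 10:tok, 17:tok edges: (3,7,in); (5,8,in); (5,9,in); (6,7,in); (8,0,out); (8,6,out); (9,0,out); (10,5,on); (17,5,on)
final:
nodes: 0:P, 3:P, 5:P, 6:P, 7:t1, 8:t2, 9:t3, 10:tok, 17:tok
edges: (3,7,in); (5,8,in); (5,9,in); (6,7,in); (8,0,out); (8,6,out); (9,0,out); (10,5,on); (17,5,on)
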